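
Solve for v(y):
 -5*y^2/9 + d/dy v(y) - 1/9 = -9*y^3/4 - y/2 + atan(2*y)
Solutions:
 v(y) = C1 - 9*y^4/16 + 5*y^3/27 - y^2/4 + y*atan(2*y) + y/9 - log(4*y^2 + 1)/4


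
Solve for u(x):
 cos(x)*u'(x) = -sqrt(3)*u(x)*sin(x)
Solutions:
 u(x) = C1*cos(x)^(sqrt(3))


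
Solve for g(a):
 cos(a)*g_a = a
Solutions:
 g(a) = C1 + Integral(a/cos(a), a)


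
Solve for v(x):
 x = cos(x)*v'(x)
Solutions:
 v(x) = C1 + Integral(x/cos(x), x)


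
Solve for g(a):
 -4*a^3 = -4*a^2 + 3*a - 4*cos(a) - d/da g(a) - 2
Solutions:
 g(a) = C1 + a^4 - 4*a^3/3 + 3*a^2/2 - 2*a - 4*sin(a)


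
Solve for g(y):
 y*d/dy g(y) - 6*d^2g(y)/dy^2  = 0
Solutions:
 g(y) = C1 + C2*erfi(sqrt(3)*y/6)


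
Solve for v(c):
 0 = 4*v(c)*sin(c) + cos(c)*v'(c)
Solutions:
 v(c) = C1*cos(c)^4


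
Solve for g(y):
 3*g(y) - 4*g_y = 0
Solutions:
 g(y) = C1*exp(3*y/4)


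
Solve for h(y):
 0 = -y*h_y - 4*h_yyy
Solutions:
 h(y) = C1 + Integral(C2*airyai(-2^(1/3)*y/2) + C3*airybi(-2^(1/3)*y/2), y)


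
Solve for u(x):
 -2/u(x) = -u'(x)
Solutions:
 u(x) = -sqrt(C1 + 4*x)
 u(x) = sqrt(C1 + 4*x)


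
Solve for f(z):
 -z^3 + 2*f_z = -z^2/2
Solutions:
 f(z) = C1 + z^4/8 - z^3/12


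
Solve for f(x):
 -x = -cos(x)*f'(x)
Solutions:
 f(x) = C1 + Integral(x/cos(x), x)


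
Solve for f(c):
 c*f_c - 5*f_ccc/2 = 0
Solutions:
 f(c) = C1 + Integral(C2*airyai(2^(1/3)*5^(2/3)*c/5) + C3*airybi(2^(1/3)*5^(2/3)*c/5), c)


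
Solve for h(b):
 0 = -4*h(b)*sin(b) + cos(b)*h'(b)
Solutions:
 h(b) = C1/cos(b)^4


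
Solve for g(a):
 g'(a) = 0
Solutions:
 g(a) = C1


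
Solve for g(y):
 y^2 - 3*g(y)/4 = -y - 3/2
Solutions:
 g(y) = 4*y^2/3 + 4*y/3 + 2


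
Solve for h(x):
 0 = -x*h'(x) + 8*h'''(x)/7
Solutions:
 h(x) = C1 + Integral(C2*airyai(7^(1/3)*x/2) + C3*airybi(7^(1/3)*x/2), x)


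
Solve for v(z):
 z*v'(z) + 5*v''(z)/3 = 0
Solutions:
 v(z) = C1 + C2*erf(sqrt(30)*z/10)


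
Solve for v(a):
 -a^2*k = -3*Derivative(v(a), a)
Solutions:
 v(a) = C1 + a^3*k/9


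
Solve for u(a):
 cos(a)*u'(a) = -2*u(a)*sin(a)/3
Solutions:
 u(a) = C1*cos(a)^(2/3)


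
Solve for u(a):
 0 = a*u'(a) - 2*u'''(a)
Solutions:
 u(a) = C1 + Integral(C2*airyai(2^(2/3)*a/2) + C3*airybi(2^(2/3)*a/2), a)


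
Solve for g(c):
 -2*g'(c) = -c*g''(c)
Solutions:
 g(c) = C1 + C2*c^3


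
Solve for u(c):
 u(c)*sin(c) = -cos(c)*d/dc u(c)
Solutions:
 u(c) = C1*cos(c)


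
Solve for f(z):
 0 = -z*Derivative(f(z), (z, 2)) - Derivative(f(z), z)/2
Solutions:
 f(z) = C1 + C2*sqrt(z)


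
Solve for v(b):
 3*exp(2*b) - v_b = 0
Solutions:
 v(b) = C1 + 3*exp(2*b)/2


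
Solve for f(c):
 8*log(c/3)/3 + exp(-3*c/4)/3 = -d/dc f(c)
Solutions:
 f(c) = C1 - 8*c*log(c)/3 + 8*c*(1 + log(3))/3 + 4*exp(-3*c/4)/9


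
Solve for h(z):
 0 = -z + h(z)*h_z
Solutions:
 h(z) = -sqrt(C1 + z^2)
 h(z) = sqrt(C1 + z^2)


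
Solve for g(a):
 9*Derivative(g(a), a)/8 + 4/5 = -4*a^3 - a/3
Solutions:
 g(a) = C1 - 8*a^4/9 - 4*a^2/27 - 32*a/45


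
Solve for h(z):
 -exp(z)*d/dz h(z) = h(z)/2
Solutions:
 h(z) = C1*exp(exp(-z)/2)


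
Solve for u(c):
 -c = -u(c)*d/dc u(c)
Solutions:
 u(c) = -sqrt(C1 + c^2)
 u(c) = sqrt(C1 + c^2)


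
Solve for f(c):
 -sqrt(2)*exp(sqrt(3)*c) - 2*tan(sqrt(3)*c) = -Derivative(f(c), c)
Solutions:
 f(c) = C1 + sqrt(6)*exp(sqrt(3)*c)/3 - 2*sqrt(3)*log(cos(sqrt(3)*c))/3


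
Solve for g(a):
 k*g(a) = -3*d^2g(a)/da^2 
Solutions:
 g(a) = C1*exp(-sqrt(3)*a*sqrt(-k)/3) + C2*exp(sqrt(3)*a*sqrt(-k)/3)


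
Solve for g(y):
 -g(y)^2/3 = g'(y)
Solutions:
 g(y) = 3/(C1 + y)


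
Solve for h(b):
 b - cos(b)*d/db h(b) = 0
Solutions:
 h(b) = C1 + Integral(b/cos(b), b)


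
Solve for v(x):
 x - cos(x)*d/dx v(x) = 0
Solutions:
 v(x) = C1 + Integral(x/cos(x), x)


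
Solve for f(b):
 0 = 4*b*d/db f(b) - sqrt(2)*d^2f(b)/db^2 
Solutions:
 f(b) = C1 + C2*erfi(2^(1/4)*b)


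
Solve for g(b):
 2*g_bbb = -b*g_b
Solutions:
 g(b) = C1 + Integral(C2*airyai(-2^(2/3)*b/2) + C3*airybi(-2^(2/3)*b/2), b)


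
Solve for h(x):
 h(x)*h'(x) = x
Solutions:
 h(x) = -sqrt(C1 + x^2)
 h(x) = sqrt(C1 + x^2)


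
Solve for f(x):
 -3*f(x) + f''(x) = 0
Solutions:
 f(x) = C1*exp(-sqrt(3)*x) + C2*exp(sqrt(3)*x)


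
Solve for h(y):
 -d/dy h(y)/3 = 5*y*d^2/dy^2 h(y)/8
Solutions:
 h(y) = C1 + C2*y^(7/15)


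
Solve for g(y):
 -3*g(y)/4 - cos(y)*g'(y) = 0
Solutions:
 g(y) = C1*(sin(y) - 1)^(3/8)/(sin(y) + 1)^(3/8)


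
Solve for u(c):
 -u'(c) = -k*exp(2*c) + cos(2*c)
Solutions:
 u(c) = C1 + k*exp(2*c)/2 - sin(2*c)/2


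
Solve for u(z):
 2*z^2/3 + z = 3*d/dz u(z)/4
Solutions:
 u(z) = C1 + 8*z^3/27 + 2*z^2/3


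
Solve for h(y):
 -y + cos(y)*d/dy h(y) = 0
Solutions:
 h(y) = C1 + Integral(y/cos(y), y)


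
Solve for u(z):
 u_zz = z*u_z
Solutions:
 u(z) = C1 + C2*erfi(sqrt(2)*z/2)


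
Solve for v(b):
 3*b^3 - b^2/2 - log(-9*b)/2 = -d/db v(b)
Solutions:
 v(b) = C1 - 3*b^4/4 + b^3/6 + b*log(-b)/2 + b*(-1/2 + log(3))


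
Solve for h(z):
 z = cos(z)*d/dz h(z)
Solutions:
 h(z) = C1 + Integral(z/cos(z), z)


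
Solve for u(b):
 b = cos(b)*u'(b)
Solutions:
 u(b) = C1 + Integral(b/cos(b), b)


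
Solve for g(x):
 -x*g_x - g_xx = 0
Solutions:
 g(x) = C1 + C2*erf(sqrt(2)*x/2)


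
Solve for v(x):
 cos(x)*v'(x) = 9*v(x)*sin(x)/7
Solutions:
 v(x) = C1/cos(x)^(9/7)


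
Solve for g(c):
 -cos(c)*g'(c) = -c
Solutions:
 g(c) = C1 + Integral(c/cos(c), c)


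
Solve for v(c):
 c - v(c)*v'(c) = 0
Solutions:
 v(c) = -sqrt(C1 + c^2)
 v(c) = sqrt(C1 + c^2)


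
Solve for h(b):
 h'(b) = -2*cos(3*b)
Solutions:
 h(b) = C1 - 2*sin(3*b)/3


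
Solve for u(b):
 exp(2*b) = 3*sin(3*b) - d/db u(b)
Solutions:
 u(b) = C1 - exp(2*b)/2 - cos(3*b)


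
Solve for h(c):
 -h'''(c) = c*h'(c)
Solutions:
 h(c) = C1 + Integral(C2*airyai(-c) + C3*airybi(-c), c)


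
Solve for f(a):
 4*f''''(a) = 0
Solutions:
 f(a) = C1 + C2*a + C3*a^2 + C4*a^3


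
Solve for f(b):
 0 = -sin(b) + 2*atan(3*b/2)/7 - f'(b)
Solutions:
 f(b) = C1 + 2*b*atan(3*b/2)/7 - 2*log(9*b^2 + 4)/21 + cos(b)


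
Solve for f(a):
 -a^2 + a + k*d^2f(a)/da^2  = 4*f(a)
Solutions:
 f(a) = C1*exp(-2*a*sqrt(1/k)) + C2*exp(2*a*sqrt(1/k)) - a^2/4 + a/4 - k/8


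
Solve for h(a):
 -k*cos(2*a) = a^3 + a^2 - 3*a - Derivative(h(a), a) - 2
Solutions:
 h(a) = C1 + a^4/4 + a^3/3 - 3*a^2/2 - 2*a + k*sin(2*a)/2


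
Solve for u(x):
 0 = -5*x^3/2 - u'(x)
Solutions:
 u(x) = C1 - 5*x^4/8


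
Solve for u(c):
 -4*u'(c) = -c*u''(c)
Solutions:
 u(c) = C1 + C2*c^5


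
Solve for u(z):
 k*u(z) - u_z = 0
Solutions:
 u(z) = C1*exp(k*z)


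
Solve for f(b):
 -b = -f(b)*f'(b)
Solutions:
 f(b) = -sqrt(C1 + b^2)
 f(b) = sqrt(C1 + b^2)


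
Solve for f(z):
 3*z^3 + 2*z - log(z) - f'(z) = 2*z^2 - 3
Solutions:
 f(z) = C1 + 3*z^4/4 - 2*z^3/3 + z^2 - z*log(z) + 4*z


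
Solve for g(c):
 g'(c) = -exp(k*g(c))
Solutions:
 g(c) = Piecewise((log(1/(C1*k + c*k))/k, Ne(k, 0)), (nan, True))
 g(c) = Piecewise((C1 - c, Eq(k, 0)), (nan, True))


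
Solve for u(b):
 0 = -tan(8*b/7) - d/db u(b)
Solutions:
 u(b) = C1 + 7*log(cos(8*b/7))/8


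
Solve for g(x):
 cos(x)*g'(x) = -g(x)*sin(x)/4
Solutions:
 g(x) = C1*cos(x)^(1/4)


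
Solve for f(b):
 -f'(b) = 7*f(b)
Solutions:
 f(b) = C1*exp(-7*b)


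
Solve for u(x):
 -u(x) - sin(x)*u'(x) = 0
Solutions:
 u(x) = C1*sqrt(cos(x) + 1)/sqrt(cos(x) - 1)


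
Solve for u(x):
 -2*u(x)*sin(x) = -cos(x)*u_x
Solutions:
 u(x) = C1/cos(x)^2


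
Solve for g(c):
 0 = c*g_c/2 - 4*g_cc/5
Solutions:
 g(c) = C1 + C2*erfi(sqrt(5)*c/4)


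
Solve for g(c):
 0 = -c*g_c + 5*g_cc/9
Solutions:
 g(c) = C1 + C2*erfi(3*sqrt(10)*c/10)


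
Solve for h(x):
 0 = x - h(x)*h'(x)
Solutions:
 h(x) = -sqrt(C1 + x^2)
 h(x) = sqrt(C1 + x^2)


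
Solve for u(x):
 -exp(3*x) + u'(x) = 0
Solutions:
 u(x) = C1 + exp(3*x)/3


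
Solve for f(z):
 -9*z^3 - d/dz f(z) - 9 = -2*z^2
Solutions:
 f(z) = C1 - 9*z^4/4 + 2*z^3/3 - 9*z


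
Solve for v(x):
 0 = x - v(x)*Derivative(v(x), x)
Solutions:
 v(x) = -sqrt(C1 + x^2)
 v(x) = sqrt(C1 + x^2)


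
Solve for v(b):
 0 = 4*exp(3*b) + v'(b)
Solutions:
 v(b) = C1 - 4*exp(3*b)/3


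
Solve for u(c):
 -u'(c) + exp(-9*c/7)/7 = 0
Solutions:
 u(c) = C1 - exp(-9*c/7)/9


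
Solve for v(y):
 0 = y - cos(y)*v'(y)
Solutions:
 v(y) = C1 + Integral(y/cos(y), y)


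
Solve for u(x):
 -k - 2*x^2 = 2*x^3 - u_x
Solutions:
 u(x) = C1 + k*x + x^4/2 + 2*x^3/3


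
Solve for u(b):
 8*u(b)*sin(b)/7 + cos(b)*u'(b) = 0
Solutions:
 u(b) = C1*cos(b)^(8/7)


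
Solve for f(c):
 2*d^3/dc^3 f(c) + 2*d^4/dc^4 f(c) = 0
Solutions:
 f(c) = C1 + C2*c + C3*c^2 + C4*exp(-c)


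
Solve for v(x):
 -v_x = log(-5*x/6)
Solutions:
 v(x) = C1 - x*log(-x) + x*(-log(5) + 1 + log(6))


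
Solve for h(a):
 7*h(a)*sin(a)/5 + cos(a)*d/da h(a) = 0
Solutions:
 h(a) = C1*cos(a)^(7/5)


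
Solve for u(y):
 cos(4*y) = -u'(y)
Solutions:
 u(y) = C1 - sin(4*y)/4


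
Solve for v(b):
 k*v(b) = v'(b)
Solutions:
 v(b) = C1*exp(b*k)


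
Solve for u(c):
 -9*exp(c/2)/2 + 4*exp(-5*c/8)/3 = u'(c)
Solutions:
 u(c) = C1 - 9*exp(c/2) - 32*exp(-5*c/8)/15


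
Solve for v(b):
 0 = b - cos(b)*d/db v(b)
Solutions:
 v(b) = C1 + Integral(b/cos(b), b)


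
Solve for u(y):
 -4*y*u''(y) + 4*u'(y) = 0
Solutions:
 u(y) = C1 + C2*y^2


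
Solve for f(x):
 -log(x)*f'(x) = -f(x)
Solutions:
 f(x) = C1*exp(li(x))


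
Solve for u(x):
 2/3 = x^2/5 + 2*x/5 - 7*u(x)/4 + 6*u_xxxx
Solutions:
 u(x) = C1*exp(-378^(1/4)*x/6) + C2*exp(378^(1/4)*x/6) + C3*sin(378^(1/4)*x/6) + C4*cos(378^(1/4)*x/6) + 4*x^2/35 + 8*x/35 - 8/21


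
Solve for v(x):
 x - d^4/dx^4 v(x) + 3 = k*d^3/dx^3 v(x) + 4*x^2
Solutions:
 v(x) = C1 + C2*x + C3*x^2 + C4*exp(-k*x) - x^5/(15*k) + x^4*(1 + 8/k)/(24*k) + x^3*(3 - 1/k - 8/k^2)/(6*k)


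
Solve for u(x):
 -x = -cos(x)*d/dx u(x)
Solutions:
 u(x) = C1 + Integral(x/cos(x), x)


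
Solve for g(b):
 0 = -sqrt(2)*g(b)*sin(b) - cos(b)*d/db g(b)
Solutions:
 g(b) = C1*cos(b)^(sqrt(2))


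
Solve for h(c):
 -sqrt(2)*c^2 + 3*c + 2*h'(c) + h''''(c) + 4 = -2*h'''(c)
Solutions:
 h(c) = C1 + C2*exp(c*(-4 + 4/(3*sqrt(129) + 35)^(1/3) + (3*sqrt(129) + 35)^(1/3))/6)*sin(sqrt(3)*c*(-(3*sqrt(129) + 35)^(1/3) + 4/(3*sqrt(129) + 35)^(1/3))/6) + C3*exp(c*(-4 + 4/(3*sqrt(129) + 35)^(1/3) + (3*sqrt(129) + 35)^(1/3))/6)*cos(sqrt(3)*c*(-(3*sqrt(129) + 35)^(1/3) + 4/(3*sqrt(129) + 35)^(1/3))/6) + C4*exp(-c*(4/(3*sqrt(129) + 35)^(1/3) + 2 + (3*sqrt(129) + 35)^(1/3))/3) + sqrt(2)*c^3/6 - 3*c^2/4 - 2*c - sqrt(2)*c


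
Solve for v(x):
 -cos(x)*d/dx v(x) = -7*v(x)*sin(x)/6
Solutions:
 v(x) = C1/cos(x)^(7/6)


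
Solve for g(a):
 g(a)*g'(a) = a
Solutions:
 g(a) = -sqrt(C1 + a^2)
 g(a) = sqrt(C1 + a^2)


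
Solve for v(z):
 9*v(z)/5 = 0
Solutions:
 v(z) = 0


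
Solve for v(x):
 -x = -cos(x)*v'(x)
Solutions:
 v(x) = C1 + Integral(x/cos(x), x)


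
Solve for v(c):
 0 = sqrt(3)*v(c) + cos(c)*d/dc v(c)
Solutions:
 v(c) = C1*(sin(c) - 1)^(sqrt(3)/2)/(sin(c) + 1)^(sqrt(3)/2)


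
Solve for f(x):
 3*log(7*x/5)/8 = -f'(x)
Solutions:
 f(x) = C1 - 3*x*log(x)/8 - 3*x*log(7)/8 + 3*x/8 + 3*x*log(5)/8


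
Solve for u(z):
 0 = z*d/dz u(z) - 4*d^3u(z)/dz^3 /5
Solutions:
 u(z) = C1 + Integral(C2*airyai(10^(1/3)*z/2) + C3*airybi(10^(1/3)*z/2), z)


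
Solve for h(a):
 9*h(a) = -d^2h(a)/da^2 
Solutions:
 h(a) = C1*sin(3*a) + C2*cos(3*a)


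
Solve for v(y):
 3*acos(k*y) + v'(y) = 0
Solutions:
 v(y) = C1 - 3*Piecewise((y*acos(k*y) - sqrt(-k^2*y^2 + 1)/k, Ne(k, 0)), (pi*y/2, True))


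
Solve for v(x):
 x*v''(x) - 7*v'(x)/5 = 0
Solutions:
 v(x) = C1 + C2*x^(12/5)


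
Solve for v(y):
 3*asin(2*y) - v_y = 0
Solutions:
 v(y) = C1 + 3*y*asin(2*y) + 3*sqrt(1 - 4*y^2)/2


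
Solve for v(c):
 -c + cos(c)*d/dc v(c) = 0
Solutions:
 v(c) = C1 + Integral(c/cos(c), c)


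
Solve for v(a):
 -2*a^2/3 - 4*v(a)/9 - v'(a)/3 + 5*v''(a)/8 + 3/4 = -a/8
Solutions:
 v(a) = C1*exp(4*a*(1 - sqrt(11))/15) + C2*exp(4*a*(1 + sqrt(11))/15) - 3*a^2/2 + 81*a/32 - 567/128


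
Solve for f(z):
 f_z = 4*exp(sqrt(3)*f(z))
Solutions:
 f(z) = sqrt(3)*(2*log(-1/(C1 + 4*z)) - log(3))/6


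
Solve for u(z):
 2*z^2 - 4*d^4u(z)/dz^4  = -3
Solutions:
 u(z) = C1 + C2*z + C3*z^2 + C4*z^3 + z^6/720 + z^4/32


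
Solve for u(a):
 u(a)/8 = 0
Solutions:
 u(a) = 0


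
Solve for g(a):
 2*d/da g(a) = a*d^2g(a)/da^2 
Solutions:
 g(a) = C1 + C2*a^3


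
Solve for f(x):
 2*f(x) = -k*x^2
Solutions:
 f(x) = -k*x^2/2


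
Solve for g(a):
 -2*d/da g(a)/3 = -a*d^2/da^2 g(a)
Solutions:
 g(a) = C1 + C2*a^(5/3)


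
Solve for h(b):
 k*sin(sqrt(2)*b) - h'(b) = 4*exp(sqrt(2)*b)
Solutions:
 h(b) = C1 - sqrt(2)*k*cos(sqrt(2)*b)/2 - 2*sqrt(2)*exp(sqrt(2)*b)


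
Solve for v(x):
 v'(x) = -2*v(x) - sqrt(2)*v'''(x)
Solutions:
 v(x) = C1*exp(3^(1/3)*x*(-2^(5/6)*3^(1/3)/(9*sqrt(2) + sqrt(3)*sqrt(sqrt(2) + 54))^(1/3) + 2^(2/3)*(9*sqrt(2) + sqrt(3)*sqrt(sqrt(2) + 54))^(1/3))/12)*sin(3^(1/6)*x*(3*2^(5/6)/(9*sqrt(2) + sqrt(3)*sqrt(sqrt(2) + 54))^(1/3) + 6^(2/3)*(9*sqrt(2) + sqrt(3)*sqrt(sqrt(2) + 54))^(1/3))/12) + C2*exp(3^(1/3)*x*(-2^(5/6)*3^(1/3)/(9*sqrt(2) + sqrt(3)*sqrt(sqrt(2) + 54))^(1/3) + 2^(2/3)*(9*sqrt(2) + sqrt(3)*sqrt(sqrt(2) + 54))^(1/3))/12)*cos(3^(1/6)*x*(3*2^(5/6)/(9*sqrt(2) + sqrt(3)*sqrt(sqrt(2) + 54))^(1/3) + 6^(2/3)*(9*sqrt(2) + sqrt(3)*sqrt(sqrt(2) + 54))^(1/3))/12) + C3*exp(-3^(1/3)*x*(-2^(5/6)*3^(1/3)/(9*sqrt(2) + sqrt(3)*sqrt(sqrt(2) + 54))^(1/3) + 2^(2/3)*(9*sqrt(2) + sqrt(3)*sqrt(sqrt(2) + 54))^(1/3))/6)


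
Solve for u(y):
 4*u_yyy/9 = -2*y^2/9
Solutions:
 u(y) = C1 + C2*y + C3*y^2 - y^5/120


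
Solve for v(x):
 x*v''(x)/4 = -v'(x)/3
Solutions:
 v(x) = C1 + C2/x^(1/3)


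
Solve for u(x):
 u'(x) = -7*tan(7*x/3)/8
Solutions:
 u(x) = C1 + 3*log(cos(7*x/3))/8


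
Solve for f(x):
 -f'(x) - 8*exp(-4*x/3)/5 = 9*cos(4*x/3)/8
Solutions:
 f(x) = C1 - 27*sin(4*x/3)/32 + 6*exp(-4*x/3)/5


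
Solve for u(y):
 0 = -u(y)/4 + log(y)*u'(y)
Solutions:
 u(y) = C1*exp(li(y)/4)


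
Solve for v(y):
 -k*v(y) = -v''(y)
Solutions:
 v(y) = C1*exp(-sqrt(k)*y) + C2*exp(sqrt(k)*y)


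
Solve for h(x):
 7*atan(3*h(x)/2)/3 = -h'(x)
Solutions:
 Integral(1/atan(3*_y/2), (_y, h(x))) = C1 - 7*x/3


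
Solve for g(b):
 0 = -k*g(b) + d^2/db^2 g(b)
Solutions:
 g(b) = C1*exp(-b*sqrt(k)) + C2*exp(b*sqrt(k))


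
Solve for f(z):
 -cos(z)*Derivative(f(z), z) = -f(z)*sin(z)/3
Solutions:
 f(z) = C1/cos(z)^(1/3)


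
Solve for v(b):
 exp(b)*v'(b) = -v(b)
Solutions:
 v(b) = C1*exp(exp(-b))


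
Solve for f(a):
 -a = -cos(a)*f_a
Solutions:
 f(a) = C1 + Integral(a/cos(a), a)


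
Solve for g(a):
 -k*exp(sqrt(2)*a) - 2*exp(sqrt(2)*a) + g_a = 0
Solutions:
 g(a) = C1 + sqrt(2)*k*exp(sqrt(2)*a)/2 + sqrt(2)*exp(sqrt(2)*a)


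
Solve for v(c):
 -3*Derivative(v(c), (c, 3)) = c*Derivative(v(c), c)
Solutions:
 v(c) = C1 + Integral(C2*airyai(-3^(2/3)*c/3) + C3*airybi(-3^(2/3)*c/3), c)


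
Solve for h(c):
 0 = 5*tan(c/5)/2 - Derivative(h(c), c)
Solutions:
 h(c) = C1 - 25*log(cos(c/5))/2


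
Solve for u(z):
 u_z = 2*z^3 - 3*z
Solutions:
 u(z) = C1 + z^4/2 - 3*z^2/2


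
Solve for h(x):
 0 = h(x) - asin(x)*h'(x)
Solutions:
 h(x) = C1*exp(Integral(1/asin(x), x))


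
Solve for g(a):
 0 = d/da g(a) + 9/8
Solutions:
 g(a) = C1 - 9*a/8


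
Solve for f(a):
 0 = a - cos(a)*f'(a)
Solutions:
 f(a) = C1 + Integral(a/cos(a), a)


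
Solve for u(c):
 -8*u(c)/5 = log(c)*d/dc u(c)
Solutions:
 u(c) = C1*exp(-8*li(c)/5)


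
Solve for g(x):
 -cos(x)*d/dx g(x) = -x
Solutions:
 g(x) = C1 + Integral(x/cos(x), x)


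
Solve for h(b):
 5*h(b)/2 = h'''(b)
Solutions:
 h(b) = C3*exp(2^(2/3)*5^(1/3)*b/2) + (C1*sin(2^(2/3)*sqrt(3)*5^(1/3)*b/4) + C2*cos(2^(2/3)*sqrt(3)*5^(1/3)*b/4))*exp(-2^(2/3)*5^(1/3)*b/4)


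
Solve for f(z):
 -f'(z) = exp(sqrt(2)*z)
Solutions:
 f(z) = C1 - sqrt(2)*exp(sqrt(2)*z)/2


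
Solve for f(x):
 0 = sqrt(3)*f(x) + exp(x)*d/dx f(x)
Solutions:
 f(x) = C1*exp(sqrt(3)*exp(-x))


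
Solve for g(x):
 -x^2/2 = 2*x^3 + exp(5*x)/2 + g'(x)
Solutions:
 g(x) = C1 - x^4/2 - x^3/6 - exp(5*x)/10


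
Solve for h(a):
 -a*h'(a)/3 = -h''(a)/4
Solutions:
 h(a) = C1 + C2*erfi(sqrt(6)*a/3)


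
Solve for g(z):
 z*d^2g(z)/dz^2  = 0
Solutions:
 g(z) = C1 + C2*z


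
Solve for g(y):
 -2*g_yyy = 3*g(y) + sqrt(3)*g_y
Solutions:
 g(y) = C1*exp(2^(1/3)*y*(-2^(1/3)*3^(5/6)/(9 + sqrt(2*sqrt(3) + 81))^(1/3) + 3^(2/3)*(9 + sqrt(2*sqrt(3) + 81))^(1/3))/12)*sin(2^(1/3)*y*(6^(1/3)/(9 + sqrt(2*sqrt(3) + 81))^(1/3) + 3^(1/6)*(9 + sqrt(2*sqrt(3) + 81))^(1/3))/4) + C2*exp(2^(1/3)*y*(-2^(1/3)*3^(5/6)/(9 + sqrt(2*sqrt(3) + 81))^(1/3) + 3^(2/3)*(9 + sqrt(2*sqrt(3) + 81))^(1/3))/12)*cos(2^(1/3)*y*(6^(1/3)/(9 + sqrt(2*sqrt(3) + 81))^(1/3) + 3^(1/6)*(9 + sqrt(2*sqrt(3) + 81))^(1/3))/4) + C3*exp(-2^(1/3)*y*(-2^(1/3)*3^(5/6)/(9 + sqrt(2*sqrt(3) + 81))^(1/3) + 3^(2/3)*(9 + sqrt(2*sqrt(3) + 81))^(1/3))/6)


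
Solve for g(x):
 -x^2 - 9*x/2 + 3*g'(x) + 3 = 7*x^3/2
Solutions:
 g(x) = C1 + 7*x^4/24 + x^3/9 + 3*x^2/4 - x


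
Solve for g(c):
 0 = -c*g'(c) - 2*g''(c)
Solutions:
 g(c) = C1 + C2*erf(c/2)


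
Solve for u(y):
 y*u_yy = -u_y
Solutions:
 u(y) = C1 + C2*log(y)


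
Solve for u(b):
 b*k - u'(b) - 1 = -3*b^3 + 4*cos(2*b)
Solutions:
 u(b) = C1 + 3*b^4/4 + b^2*k/2 - b - 2*sin(2*b)


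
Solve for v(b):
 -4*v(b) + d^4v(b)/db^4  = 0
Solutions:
 v(b) = C1*exp(-sqrt(2)*b) + C2*exp(sqrt(2)*b) + C3*sin(sqrt(2)*b) + C4*cos(sqrt(2)*b)


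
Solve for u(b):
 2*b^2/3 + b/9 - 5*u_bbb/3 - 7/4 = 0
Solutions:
 u(b) = C1 + C2*b + C3*b^2 + b^5/150 + b^4/360 - 7*b^3/40


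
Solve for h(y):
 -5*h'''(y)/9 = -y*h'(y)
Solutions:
 h(y) = C1 + Integral(C2*airyai(15^(2/3)*y/5) + C3*airybi(15^(2/3)*y/5), y)


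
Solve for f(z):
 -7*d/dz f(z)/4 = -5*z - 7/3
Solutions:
 f(z) = C1 + 10*z^2/7 + 4*z/3


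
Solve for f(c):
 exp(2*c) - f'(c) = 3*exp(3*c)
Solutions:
 f(c) = C1 - exp(3*c) + exp(2*c)/2


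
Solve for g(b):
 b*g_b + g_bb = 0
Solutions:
 g(b) = C1 + C2*erf(sqrt(2)*b/2)


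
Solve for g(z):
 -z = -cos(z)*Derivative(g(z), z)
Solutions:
 g(z) = C1 + Integral(z/cos(z), z)


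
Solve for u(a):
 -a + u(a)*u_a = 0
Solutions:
 u(a) = -sqrt(C1 + a^2)
 u(a) = sqrt(C1 + a^2)


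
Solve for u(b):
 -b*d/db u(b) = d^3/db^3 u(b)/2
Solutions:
 u(b) = C1 + Integral(C2*airyai(-2^(1/3)*b) + C3*airybi(-2^(1/3)*b), b)


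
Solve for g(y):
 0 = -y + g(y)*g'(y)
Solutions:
 g(y) = -sqrt(C1 + y^2)
 g(y) = sqrt(C1 + y^2)


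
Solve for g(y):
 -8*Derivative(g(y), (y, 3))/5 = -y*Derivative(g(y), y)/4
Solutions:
 g(y) = C1 + Integral(C2*airyai(10^(1/3)*y/4) + C3*airybi(10^(1/3)*y/4), y)


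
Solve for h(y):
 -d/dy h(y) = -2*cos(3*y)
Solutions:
 h(y) = C1 + 2*sin(3*y)/3


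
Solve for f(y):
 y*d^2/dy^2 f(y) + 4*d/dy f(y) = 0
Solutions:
 f(y) = C1 + C2/y^3


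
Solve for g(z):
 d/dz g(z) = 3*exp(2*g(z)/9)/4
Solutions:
 g(z) = 9*log(-sqrt(-1/(C1 + 3*z))) + 9*log(2)/2 + 9*log(3)
 g(z) = 9*log(-1/(C1 + 3*z))/2 + 9*log(2)/2 + 9*log(3)


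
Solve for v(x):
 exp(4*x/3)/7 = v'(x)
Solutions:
 v(x) = C1 + 3*exp(4*x/3)/28


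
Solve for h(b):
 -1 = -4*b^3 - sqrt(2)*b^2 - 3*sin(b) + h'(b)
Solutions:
 h(b) = C1 + b^4 + sqrt(2)*b^3/3 - b - 3*cos(b)


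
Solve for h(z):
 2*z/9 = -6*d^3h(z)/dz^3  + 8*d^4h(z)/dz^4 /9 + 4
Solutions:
 h(z) = C1 + C2*z + C3*z^2 + C4*exp(27*z/4) - z^4/648 + 241*z^3/2187


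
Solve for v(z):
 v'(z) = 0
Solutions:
 v(z) = C1


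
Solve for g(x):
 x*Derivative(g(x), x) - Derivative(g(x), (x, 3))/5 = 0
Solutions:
 g(x) = C1 + Integral(C2*airyai(5^(1/3)*x) + C3*airybi(5^(1/3)*x), x)


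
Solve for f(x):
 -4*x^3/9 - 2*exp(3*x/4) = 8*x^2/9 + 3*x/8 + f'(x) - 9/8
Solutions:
 f(x) = C1 - x^4/9 - 8*x^3/27 - 3*x^2/16 + 9*x/8 - 8*exp(3*x/4)/3


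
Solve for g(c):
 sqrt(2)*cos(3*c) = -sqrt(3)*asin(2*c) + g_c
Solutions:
 g(c) = C1 + sqrt(3)*(c*asin(2*c) + sqrt(1 - 4*c^2)/2) + sqrt(2)*sin(3*c)/3


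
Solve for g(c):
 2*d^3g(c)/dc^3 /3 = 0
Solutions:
 g(c) = C1 + C2*c + C3*c^2


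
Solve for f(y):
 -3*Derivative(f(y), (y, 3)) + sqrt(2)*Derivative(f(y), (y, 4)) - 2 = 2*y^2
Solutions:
 f(y) = C1 + C2*y + C3*y^2 + C4*exp(3*sqrt(2)*y/2) - y^5/90 - sqrt(2)*y^4/54 - 13*y^3/81


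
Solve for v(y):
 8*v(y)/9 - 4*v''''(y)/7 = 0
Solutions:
 v(y) = C1*exp(-14^(1/4)*sqrt(3)*y/3) + C2*exp(14^(1/4)*sqrt(3)*y/3) + C3*sin(14^(1/4)*sqrt(3)*y/3) + C4*cos(14^(1/4)*sqrt(3)*y/3)


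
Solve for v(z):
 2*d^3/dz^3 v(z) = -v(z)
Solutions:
 v(z) = C3*exp(-2^(2/3)*z/2) + (C1*sin(2^(2/3)*sqrt(3)*z/4) + C2*cos(2^(2/3)*sqrt(3)*z/4))*exp(2^(2/3)*z/4)


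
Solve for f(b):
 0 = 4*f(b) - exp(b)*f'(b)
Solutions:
 f(b) = C1*exp(-4*exp(-b))


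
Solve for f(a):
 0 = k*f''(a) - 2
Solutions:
 f(a) = C1 + C2*a + a^2/k


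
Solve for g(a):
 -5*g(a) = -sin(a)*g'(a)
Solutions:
 g(a) = C1*sqrt(cos(a) - 1)*(cos(a)^2 - 2*cos(a) + 1)/(sqrt(cos(a) + 1)*(cos(a)^2 + 2*cos(a) + 1))


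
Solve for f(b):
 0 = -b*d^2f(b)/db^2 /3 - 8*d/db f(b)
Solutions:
 f(b) = C1 + C2/b^23


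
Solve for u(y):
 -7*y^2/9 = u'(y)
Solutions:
 u(y) = C1 - 7*y^3/27


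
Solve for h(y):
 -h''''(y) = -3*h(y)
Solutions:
 h(y) = C1*exp(-3^(1/4)*y) + C2*exp(3^(1/4)*y) + C3*sin(3^(1/4)*y) + C4*cos(3^(1/4)*y)


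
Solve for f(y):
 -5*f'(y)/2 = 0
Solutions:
 f(y) = C1


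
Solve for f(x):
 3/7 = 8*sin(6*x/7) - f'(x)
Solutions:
 f(x) = C1 - 3*x/7 - 28*cos(6*x/7)/3


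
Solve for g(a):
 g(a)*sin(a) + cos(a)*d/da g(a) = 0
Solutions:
 g(a) = C1*cos(a)


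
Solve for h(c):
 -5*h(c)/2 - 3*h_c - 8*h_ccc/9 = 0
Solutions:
 h(c) = C1*exp(-6^(1/3)*c*(-3^(1/3)*(5 + sqrt(43))^(1/3) + 3*2^(1/3)/(5 + sqrt(43))^(1/3))/8)*sin(3*2^(1/3)*3^(1/6)*c*(2^(1/3)*3^(2/3)/(5 + sqrt(43))^(1/3) + (5 + sqrt(43))^(1/3))/8) + C2*exp(-6^(1/3)*c*(-3^(1/3)*(5 + sqrt(43))^(1/3) + 3*2^(1/3)/(5 + sqrt(43))^(1/3))/8)*cos(3*2^(1/3)*3^(1/6)*c*(2^(1/3)*3^(2/3)/(5 + sqrt(43))^(1/3) + (5 + sqrt(43))^(1/3))/8) + C3*exp(6^(1/3)*c*(-3^(1/3)*(5 + sqrt(43))^(1/3) + 3*2^(1/3)/(5 + sqrt(43))^(1/3))/4)


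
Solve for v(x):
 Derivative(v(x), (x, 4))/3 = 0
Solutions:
 v(x) = C1 + C2*x + C3*x^2 + C4*x^3


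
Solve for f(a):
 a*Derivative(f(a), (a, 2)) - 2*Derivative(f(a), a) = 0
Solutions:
 f(a) = C1 + C2*a^3


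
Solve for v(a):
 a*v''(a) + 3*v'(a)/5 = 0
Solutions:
 v(a) = C1 + C2*a^(2/5)


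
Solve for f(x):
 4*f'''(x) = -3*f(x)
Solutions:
 f(x) = C3*exp(-6^(1/3)*x/2) + (C1*sin(2^(1/3)*3^(5/6)*x/4) + C2*cos(2^(1/3)*3^(5/6)*x/4))*exp(6^(1/3)*x/4)


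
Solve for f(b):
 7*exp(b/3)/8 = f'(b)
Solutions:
 f(b) = C1 + 21*exp(b/3)/8


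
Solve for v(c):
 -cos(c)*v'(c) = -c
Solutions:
 v(c) = C1 + Integral(c/cos(c), c)


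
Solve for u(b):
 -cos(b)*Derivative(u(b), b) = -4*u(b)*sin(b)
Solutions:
 u(b) = C1/cos(b)^4


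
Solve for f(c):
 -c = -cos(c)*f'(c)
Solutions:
 f(c) = C1 + Integral(c/cos(c), c)


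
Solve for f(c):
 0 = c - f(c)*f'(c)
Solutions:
 f(c) = -sqrt(C1 + c^2)
 f(c) = sqrt(C1 + c^2)


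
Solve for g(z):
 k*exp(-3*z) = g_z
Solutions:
 g(z) = C1 - k*exp(-3*z)/3


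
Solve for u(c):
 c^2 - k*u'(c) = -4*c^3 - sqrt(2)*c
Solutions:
 u(c) = C1 + c^4/k + c^3/(3*k) + sqrt(2)*c^2/(2*k)


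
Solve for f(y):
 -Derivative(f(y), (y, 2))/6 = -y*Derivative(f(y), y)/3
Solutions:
 f(y) = C1 + C2*erfi(y)


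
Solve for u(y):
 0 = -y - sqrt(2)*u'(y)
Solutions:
 u(y) = C1 - sqrt(2)*y^2/4


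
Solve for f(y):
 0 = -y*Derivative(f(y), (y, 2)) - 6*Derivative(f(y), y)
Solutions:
 f(y) = C1 + C2/y^5


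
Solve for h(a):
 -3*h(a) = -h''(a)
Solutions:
 h(a) = C1*exp(-sqrt(3)*a) + C2*exp(sqrt(3)*a)


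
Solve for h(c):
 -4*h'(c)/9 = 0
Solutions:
 h(c) = C1


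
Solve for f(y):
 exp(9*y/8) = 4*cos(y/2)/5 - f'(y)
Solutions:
 f(y) = C1 - 8*exp(9*y/8)/9 + 8*sin(y/2)/5


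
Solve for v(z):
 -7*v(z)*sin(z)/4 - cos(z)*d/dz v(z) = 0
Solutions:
 v(z) = C1*cos(z)^(7/4)


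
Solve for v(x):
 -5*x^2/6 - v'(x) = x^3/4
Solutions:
 v(x) = C1 - x^4/16 - 5*x^3/18


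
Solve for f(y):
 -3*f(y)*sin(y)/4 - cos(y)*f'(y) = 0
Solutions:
 f(y) = C1*cos(y)^(3/4)


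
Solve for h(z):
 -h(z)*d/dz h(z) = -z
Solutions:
 h(z) = -sqrt(C1 + z^2)
 h(z) = sqrt(C1 + z^2)


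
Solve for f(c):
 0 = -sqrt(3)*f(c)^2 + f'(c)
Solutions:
 f(c) = -1/(C1 + sqrt(3)*c)


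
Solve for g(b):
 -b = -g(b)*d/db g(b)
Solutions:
 g(b) = -sqrt(C1 + b^2)
 g(b) = sqrt(C1 + b^2)


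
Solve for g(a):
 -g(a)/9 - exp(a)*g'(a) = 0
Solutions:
 g(a) = C1*exp(exp(-a)/9)


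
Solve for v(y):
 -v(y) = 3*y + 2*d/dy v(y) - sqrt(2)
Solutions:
 v(y) = C1*exp(-y/2) - 3*y + sqrt(2) + 6


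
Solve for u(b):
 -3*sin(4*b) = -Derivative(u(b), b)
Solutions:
 u(b) = C1 - 3*cos(4*b)/4


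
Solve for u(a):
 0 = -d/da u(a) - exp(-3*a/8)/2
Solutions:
 u(a) = C1 + 4*exp(-3*a/8)/3


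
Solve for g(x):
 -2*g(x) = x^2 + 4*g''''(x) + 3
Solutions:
 g(x) = -x^2/2 + (C1*sin(2^(1/4)*x/2) + C2*cos(2^(1/4)*x/2))*exp(-2^(1/4)*x/2) + (C3*sin(2^(1/4)*x/2) + C4*cos(2^(1/4)*x/2))*exp(2^(1/4)*x/2) - 3/2


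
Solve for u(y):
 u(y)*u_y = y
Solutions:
 u(y) = -sqrt(C1 + y^2)
 u(y) = sqrt(C1 + y^2)


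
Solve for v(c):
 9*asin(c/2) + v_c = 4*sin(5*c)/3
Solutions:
 v(c) = C1 - 9*c*asin(c/2) - 9*sqrt(4 - c^2) - 4*cos(5*c)/15


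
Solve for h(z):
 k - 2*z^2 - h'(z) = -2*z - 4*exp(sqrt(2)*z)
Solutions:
 h(z) = C1 + k*z - 2*z^3/3 + z^2 + 2*sqrt(2)*exp(sqrt(2)*z)


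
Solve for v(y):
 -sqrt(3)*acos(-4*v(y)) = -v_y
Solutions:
 Integral(1/acos(-4*_y), (_y, v(y))) = C1 + sqrt(3)*y


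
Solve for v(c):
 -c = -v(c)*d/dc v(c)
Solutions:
 v(c) = -sqrt(C1 + c^2)
 v(c) = sqrt(C1 + c^2)


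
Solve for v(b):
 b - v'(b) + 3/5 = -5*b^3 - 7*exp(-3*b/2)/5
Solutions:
 v(b) = C1 + 5*b^4/4 + b^2/2 + 3*b/5 - 14*exp(-3*b/2)/15


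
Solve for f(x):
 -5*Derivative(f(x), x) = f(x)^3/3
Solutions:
 f(x) = -sqrt(30)*sqrt(-1/(C1 - x))/2
 f(x) = sqrt(30)*sqrt(-1/(C1 - x))/2


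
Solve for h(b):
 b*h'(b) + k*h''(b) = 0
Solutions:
 h(b) = C1 + C2*sqrt(k)*erf(sqrt(2)*b*sqrt(1/k)/2)


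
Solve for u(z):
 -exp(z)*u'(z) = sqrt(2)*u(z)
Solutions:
 u(z) = C1*exp(sqrt(2)*exp(-z))


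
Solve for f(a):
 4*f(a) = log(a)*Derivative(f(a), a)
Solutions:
 f(a) = C1*exp(4*li(a))


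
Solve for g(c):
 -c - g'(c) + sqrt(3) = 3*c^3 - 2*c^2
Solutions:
 g(c) = C1 - 3*c^4/4 + 2*c^3/3 - c^2/2 + sqrt(3)*c


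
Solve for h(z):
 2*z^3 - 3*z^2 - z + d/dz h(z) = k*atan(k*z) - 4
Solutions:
 h(z) = C1 + k*Piecewise((z*atan(k*z) - log(k^2*z^2 + 1)/(2*k), Ne(k, 0)), (0, True)) - z^4/2 + z^3 + z^2/2 - 4*z


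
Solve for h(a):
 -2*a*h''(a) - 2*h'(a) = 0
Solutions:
 h(a) = C1 + C2*log(a)


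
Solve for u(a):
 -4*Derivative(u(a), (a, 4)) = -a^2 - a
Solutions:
 u(a) = C1 + C2*a + C3*a^2 + C4*a^3 + a^6/1440 + a^5/480


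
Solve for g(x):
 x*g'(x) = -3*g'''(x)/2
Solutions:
 g(x) = C1 + Integral(C2*airyai(-2^(1/3)*3^(2/3)*x/3) + C3*airybi(-2^(1/3)*3^(2/3)*x/3), x)


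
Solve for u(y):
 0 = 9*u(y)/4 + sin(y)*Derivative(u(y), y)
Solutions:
 u(y) = C1*(cos(y) + 1)^(9/8)/(cos(y) - 1)^(9/8)


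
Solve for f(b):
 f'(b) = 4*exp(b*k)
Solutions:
 f(b) = C1 + 4*exp(b*k)/k


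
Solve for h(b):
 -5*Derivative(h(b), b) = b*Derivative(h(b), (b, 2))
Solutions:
 h(b) = C1 + C2/b^4


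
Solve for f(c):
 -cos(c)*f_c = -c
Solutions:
 f(c) = C1 + Integral(c/cos(c), c)


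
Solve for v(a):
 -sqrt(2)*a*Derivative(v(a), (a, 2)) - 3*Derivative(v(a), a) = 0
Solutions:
 v(a) = C1 + C2*a^(1 - 3*sqrt(2)/2)


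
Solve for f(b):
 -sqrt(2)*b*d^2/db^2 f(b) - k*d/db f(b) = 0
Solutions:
 f(b) = C1 + b^(-sqrt(2)*re(k)/2 + 1)*(C2*sin(sqrt(2)*log(b)*Abs(im(k))/2) + C3*cos(sqrt(2)*log(b)*im(k)/2))


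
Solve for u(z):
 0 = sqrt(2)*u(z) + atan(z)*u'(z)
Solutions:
 u(z) = C1*exp(-sqrt(2)*Integral(1/atan(z), z))


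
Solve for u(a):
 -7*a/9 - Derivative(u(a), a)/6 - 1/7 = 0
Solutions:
 u(a) = C1 - 7*a^2/3 - 6*a/7


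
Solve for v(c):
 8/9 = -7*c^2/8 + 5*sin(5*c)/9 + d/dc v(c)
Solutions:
 v(c) = C1 + 7*c^3/24 + 8*c/9 + cos(5*c)/9


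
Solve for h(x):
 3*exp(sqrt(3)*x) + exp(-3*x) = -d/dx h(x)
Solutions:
 h(x) = C1 - sqrt(3)*exp(sqrt(3)*x) + exp(-3*x)/3


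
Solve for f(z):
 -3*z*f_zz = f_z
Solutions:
 f(z) = C1 + C2*z^(2/3)


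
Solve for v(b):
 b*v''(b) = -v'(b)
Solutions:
 v(b) = C1 + C2*log(b)


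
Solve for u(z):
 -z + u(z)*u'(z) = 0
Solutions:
 u(z) = -sqrt(C1 + z^2)
 u(z) = sqrt(C1 + z^2)


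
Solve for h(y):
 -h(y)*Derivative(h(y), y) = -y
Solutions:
 h(y) = -sqrt(C1 + y^2)
 h(y) = sqrt(C1 + y^2)


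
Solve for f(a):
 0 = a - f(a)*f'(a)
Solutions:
 f(a) = -sqrt(C1 + a^2)
 f(a) = sqrt(C1 + a^2)


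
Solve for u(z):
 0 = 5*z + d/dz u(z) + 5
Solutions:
 u(z) = C1 - 5*z^2/2 - 5*z


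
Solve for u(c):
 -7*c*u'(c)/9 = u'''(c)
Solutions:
 u(c) = C1 + Integral(C2*airyai(-21^(1/3)*c/3) + C3*airybi(-21^(1/3)*c/3), c)


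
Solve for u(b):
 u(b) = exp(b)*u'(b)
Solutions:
 u(b) = C1*exp(-exp(-b))


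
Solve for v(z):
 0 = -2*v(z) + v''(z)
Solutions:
 v(z) = C1*exp(-sqrt(2)*z) + C2*exp(sqrt(2)*z)


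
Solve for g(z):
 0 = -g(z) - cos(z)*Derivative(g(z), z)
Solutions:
 g(z) = C1*sqrt(sin(z) - 1)/sqrt(sin(z) + 1)


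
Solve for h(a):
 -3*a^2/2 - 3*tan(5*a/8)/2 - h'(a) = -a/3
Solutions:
 h(a) = C1 - a^3/2 + a^2/6 + 12*log(cos(5*a/8))/5


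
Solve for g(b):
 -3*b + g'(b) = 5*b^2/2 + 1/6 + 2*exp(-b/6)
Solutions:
 g(b) = C1 + 5*b^3/6 + 3*b^2/2 + b/6 - 12*exp(-b/6)


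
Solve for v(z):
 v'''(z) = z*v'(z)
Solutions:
 v(z) = C1 + Integral(C2*airyai(z) + C3*airybi(z), z)


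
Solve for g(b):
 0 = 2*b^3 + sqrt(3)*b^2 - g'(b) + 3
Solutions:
 g(b) = C1 + b^4/2 + sqrt(3)*b^3/3 + 3*b


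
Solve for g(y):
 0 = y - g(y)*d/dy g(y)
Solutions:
 g(y) = -sqrt(C1 + y^2)
 g(y) = sqrt(C1 + y^2)


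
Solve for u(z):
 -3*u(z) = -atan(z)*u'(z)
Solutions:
 u(z) = C1*exp(3*Integral(1/atan(z), z))


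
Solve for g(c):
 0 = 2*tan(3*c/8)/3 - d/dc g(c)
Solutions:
 g(c) = C1 - 16*log(cos(3*c/8))/9


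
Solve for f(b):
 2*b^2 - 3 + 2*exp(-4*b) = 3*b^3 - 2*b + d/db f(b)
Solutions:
 f(b) = C1 - 3*b^4/4 + 2*b^3/3 + b^2 - 3*b - exp(-4*b)/2


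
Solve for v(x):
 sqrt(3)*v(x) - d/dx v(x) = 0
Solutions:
 v(x) = C1*exp(sqrt(3)*x)


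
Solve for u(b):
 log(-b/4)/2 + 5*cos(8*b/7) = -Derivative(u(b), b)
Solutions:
 u(b) = C1 - b*log(-b)/2 + b/2 + b*log(2) - 35*sin(8*b/7)/8


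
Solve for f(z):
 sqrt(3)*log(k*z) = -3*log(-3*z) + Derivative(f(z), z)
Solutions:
 f(z) = C1 + z*(sqrt(3)*log(-k) - 3 - sqrt(3) + 3*log(3)) + z*(sqrt(3) + 3)*log(-z)


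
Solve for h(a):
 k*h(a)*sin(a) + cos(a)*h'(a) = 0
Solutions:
 h(a) = C1*exp(k*log(cos(a)))


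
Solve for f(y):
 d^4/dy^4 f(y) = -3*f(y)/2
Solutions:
 f(y) = (C1*sin(6^(1/4)*y/2) + C2*cos(6^(1/4)*y/2))*exp(-6^(1/4)*y/2) + (C3*sin(6^(1/4)*y/2) + C4*cos(6^(1/4)*y/2))*exp(6^(1/4)*y/2)


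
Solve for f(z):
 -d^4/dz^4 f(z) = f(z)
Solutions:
 f(z) = (C1*sin(sqrt(2)*z/2) + C2*cos(sqrt(2)*z/2))*exp(-sqrt(2)*z/2) + (C3*sin(sqrt(2)*z/2) + C4*cos(sqrt(2)*z/2))*exp(sqrt(2)*z/2)


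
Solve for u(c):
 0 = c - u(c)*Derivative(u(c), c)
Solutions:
 u(c) = -sqrt(C1 + c^2)
 u(c) = sqrt(C1 + c^2)


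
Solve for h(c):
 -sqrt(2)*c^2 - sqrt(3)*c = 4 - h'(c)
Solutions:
 h(c) = C1 + sqrt(2)*c^3/3 + sqrt(3)*c^2/2 + 4*c


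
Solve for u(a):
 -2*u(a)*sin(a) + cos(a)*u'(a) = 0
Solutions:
 u(a) = C1/cos(a)^2


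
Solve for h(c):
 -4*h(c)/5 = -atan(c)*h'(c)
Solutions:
 h(c) = C1*exp(4*Integral(1/atan(c), c)/5)


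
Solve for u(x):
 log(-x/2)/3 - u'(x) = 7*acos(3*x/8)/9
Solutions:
 u(x) = C1 + x*log(-x)/3 - 7*x*acos(3*x/8)/9 - x/3 - x*log(2)/3 + 7*sqrt(64 - 9*x^2)/27


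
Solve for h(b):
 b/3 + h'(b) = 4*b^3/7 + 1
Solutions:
 h(b) = C1 + b^4/7 - b^2/6 + b


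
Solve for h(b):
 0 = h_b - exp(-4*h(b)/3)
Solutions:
 h(b) = 3*log(-I*(C1 + 4*b/3)^(1/4))
 h(b) = 3*log(I*(C1 + 4*b/3)^(1/4))
 h(b) = 3*log(-(C1 + 4*b/3)^(1/4))
 h(b) = 3*log(C1 + 4*b/3)/4


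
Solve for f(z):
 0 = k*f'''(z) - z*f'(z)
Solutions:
 f(z) = C1 + Integral(C2*airyai(z*(1/k)^(1/3)) + C3*airybi(z*(1/k)^(1/3)), z)


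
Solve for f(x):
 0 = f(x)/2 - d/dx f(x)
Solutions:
 f(x) = C1*exp(x/2)


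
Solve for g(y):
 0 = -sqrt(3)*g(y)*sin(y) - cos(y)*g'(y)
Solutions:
 g(y) = C1*cos(y)^(sqrt(3))


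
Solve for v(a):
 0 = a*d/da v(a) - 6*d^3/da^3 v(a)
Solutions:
 v(a) = C1 + Integral(C2*airyai(6^(2/3)*a/6) + C3*airybi(6^(2/3)*a/6), a)


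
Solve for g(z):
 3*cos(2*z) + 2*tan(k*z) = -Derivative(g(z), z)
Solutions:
 g(z) = C1 - 2*Piecewise((-log(cos(k*z))/k, Ne(k, 0)), (0, True)) - 3*sin(2*z)/2


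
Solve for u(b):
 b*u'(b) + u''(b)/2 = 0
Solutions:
 u(b) = C1 + C2*erf(b)


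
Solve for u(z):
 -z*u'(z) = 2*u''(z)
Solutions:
 u(z) = C1 + C2*erf(z/2)


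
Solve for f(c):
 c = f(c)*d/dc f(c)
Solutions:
 f(c) = -sqrt(C1 + c^2)
 f(c) = sqrt(C1 + c^2)


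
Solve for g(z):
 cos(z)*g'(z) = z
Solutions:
 g(z) = C1 + Integral(z/cos(z), z)


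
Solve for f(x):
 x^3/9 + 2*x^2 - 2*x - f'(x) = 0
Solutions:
 f(x) = C1 + x^4/36 + 2*x^3/3 - x^2


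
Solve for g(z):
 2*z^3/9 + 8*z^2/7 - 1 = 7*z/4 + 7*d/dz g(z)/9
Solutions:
 g(z) = C1 + z^4/14 + 24*z^3/49 - 9*z^2/8 - 9*z/7


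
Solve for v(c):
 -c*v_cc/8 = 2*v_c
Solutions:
 v(c) = C1 + C2/c^15


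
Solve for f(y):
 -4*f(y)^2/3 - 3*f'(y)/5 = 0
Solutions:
 f(y) = 9/(C1 + 20*y)


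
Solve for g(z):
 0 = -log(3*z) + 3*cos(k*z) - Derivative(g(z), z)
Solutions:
 g(z) = C1 - z*log(z) - z*log(3) + z + 3*Piecewise((sin(k*z)/k, Ne(k, 0)), (z, True))


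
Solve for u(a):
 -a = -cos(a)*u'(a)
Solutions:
 u(a) = C1 + Integral(a/cos(a), a)


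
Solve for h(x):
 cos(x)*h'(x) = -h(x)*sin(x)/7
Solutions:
 h(x) = C1*cos(x)^(1/7)


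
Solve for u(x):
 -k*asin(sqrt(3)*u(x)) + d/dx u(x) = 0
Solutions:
 Integral(1/asin(sqrt(3)*_y), (_y, u(x))) = C1 + k*x


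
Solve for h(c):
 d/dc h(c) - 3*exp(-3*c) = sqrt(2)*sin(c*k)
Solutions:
 h(c) = C1 - exp(-3*c) - sqrt(2)*cos(c*k)/k


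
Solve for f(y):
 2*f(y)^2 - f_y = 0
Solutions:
 f(y) = -1/(C1 + 2*y)


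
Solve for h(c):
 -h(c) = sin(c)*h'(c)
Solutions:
 h(c) = C1*sqrt(cos(c) + 1)/sqrt(cos(c) - 1)


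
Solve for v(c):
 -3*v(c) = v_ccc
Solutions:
 v(c) = C3*exp(-3^(1/3)*c) + (C1*sin(3^(5/6)*c/2) + C2*cos(3^(5/6)*c/2))*exp(3^(1/3)*c/2)


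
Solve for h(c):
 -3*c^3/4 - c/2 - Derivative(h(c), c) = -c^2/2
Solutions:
 h(c) = C1 - 3*c^4/16 + c^3/6 - c^2/4


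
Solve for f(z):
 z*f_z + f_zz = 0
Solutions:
 f(z) = C1 + C2*erf(sqrt(2)*z/2)


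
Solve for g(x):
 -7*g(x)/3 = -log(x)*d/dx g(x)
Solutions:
 g(x) = C1*exp(7*li(x)/3)


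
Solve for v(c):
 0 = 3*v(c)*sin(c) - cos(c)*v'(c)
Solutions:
 v(c) = C1/cos(c)^3


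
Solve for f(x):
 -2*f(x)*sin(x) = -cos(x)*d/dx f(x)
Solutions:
 f(x) = C1/cos(x)^2


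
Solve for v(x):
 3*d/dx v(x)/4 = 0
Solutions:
 v(x) = C1


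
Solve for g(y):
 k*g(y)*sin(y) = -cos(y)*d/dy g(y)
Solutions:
 g(y) = C1*exp(k*log(cos(y)))


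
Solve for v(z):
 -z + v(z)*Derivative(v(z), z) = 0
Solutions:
 v(z) = -sqrt(C1 + z^2)
 v(z) = sqrt(C1 + z^2)


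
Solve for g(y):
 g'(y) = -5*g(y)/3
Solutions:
 g(y) = C1*exp(-5*y/3)


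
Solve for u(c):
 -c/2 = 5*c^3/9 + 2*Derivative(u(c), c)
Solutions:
 u(c) = C1 - 5*c^4/72 - c^2/8


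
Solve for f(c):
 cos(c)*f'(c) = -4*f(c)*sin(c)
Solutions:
 f(c) = C1*cos(c)^4


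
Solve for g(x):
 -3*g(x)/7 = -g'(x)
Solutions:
 g(x) = C1*exp(3*x/7)


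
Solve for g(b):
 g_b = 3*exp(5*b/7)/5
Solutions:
 g(b) = C1 + 21*exp(5*b/7)/25


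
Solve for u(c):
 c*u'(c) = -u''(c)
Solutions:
 u(c) = C1 + C2*erf(sqrt(2)*c/2)


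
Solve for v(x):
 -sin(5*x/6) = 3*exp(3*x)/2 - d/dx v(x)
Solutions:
 v(x) = C1 + exp(3*x)/2 - 6*cos(5*x/6)/5


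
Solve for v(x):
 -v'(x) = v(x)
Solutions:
 v(x) = C1*exp(-x)


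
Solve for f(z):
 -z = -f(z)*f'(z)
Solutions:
 f(z) = -sqrt(C1 + z^2)
 f(z) = sqrt(C1 + z^2)


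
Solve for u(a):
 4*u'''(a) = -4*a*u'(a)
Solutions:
 u(a) = C1 + Integral(C2*airyai(-a) + C3*airybi(-a), a)


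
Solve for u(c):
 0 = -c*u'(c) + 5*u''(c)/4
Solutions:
 u(c) = C1 + C2*erfi(sqrt(10)*c/5)


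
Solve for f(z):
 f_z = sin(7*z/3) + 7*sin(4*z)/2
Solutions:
 f(z) = C1 - 3*cos(7*z/3)/7 - 7*cos(4*z)/8


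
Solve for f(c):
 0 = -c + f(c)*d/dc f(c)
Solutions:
 f(c) = -sqrt(C1 + c^2)
 f(c) = sqrt(C1 + c^2)


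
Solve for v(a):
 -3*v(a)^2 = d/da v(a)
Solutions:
 v(a) = 1/(C1 + 3*a)


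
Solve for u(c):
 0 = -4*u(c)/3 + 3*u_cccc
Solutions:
 u(c) = C1*exp(-sqrt(6)*c/3) + C2*exp(sqrt(6)*c/3) + C3*sin(sqrt(6)*c/3) + C4*cos(sqrt(6)*c/3)


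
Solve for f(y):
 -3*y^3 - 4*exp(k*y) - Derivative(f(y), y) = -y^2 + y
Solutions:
 f(y) = C1 - 3*y^4/4 + y^3/3 - y^2/2 - 4*exp(k*y)/k


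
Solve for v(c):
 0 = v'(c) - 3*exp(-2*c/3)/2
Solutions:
 v(c) = C1 - 9*exp(-2*c/3)/4


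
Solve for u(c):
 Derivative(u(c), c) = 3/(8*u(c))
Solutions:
 u(c) = -sqrt(C1 + 3*c)/2
 u(c) = sqrt(C1 + 3*c)/2


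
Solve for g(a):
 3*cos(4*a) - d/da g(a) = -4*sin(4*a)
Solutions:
 g(a) = C1 + 3*sin(4*a)/4 - cos(4*a)


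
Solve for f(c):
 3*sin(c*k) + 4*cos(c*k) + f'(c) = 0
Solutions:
 f(c) = C1 - 4*sin(c*k)/k + 3*cos(c*k)/k


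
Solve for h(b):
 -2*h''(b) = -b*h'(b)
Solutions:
 h(b) = C1 + C2*erfi(b/2)


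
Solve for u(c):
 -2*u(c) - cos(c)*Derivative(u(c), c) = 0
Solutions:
 u(c) = C1*(sin(c) - 1)/(sin(c) + 1)


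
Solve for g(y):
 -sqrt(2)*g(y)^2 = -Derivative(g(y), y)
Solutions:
 g(y) = -1/(C1 + sqrt(2)*y)


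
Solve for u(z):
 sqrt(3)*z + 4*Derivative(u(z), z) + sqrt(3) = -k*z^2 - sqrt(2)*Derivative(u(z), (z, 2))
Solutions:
 u(z) = C1 + C2*exp(-2*sqrt(2)*z) - k*z^3/12 + sqrt(2)*k*z^2/16 - k*z/16 - sqrt(3)*z^2/8 - sqrt(3)*z/4 + sqrt(6)*z/16


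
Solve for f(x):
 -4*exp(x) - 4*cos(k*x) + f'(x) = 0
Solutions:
 f(x) = C1 + 4*exp(x) + 4*sin(k*x)/k


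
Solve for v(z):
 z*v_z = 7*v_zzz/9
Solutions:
 v(z) = C1 + Integral(C2*airyai(21^(2/3)*z/7) + C3*airybi(21^(2/3)*z/7), z)


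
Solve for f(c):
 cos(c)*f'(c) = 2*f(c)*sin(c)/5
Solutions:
 f(c) = C1/cos(c)^(2/5)


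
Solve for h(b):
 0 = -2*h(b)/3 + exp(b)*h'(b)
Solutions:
 h(b) = C1*exp(-2*exp(-b)/3)


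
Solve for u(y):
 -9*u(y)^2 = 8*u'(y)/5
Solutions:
 u(y) = 8/(C1 + 45*y)


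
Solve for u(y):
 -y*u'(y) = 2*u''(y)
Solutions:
 u(y) = C1 + C2*erf(y/2)


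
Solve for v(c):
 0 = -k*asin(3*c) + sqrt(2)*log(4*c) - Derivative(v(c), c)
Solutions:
 v(c) = C1 + sqrt(2)*c*(log(c) - 1) + 2*sqrt(2)*c*log(2) - k*(c*asin(3*c) + sqrt(1 - 9*c^2)/3)
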